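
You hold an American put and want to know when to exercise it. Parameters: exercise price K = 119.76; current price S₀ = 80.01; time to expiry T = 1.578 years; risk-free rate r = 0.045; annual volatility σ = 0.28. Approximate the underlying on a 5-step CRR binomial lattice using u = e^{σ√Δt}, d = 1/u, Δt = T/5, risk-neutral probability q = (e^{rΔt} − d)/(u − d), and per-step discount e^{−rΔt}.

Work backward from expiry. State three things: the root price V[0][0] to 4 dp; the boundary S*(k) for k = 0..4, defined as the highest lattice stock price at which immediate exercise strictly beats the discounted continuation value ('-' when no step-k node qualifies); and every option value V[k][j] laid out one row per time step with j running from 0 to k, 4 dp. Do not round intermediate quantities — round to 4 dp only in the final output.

Δt=0.31560  u=1.17035  d=0.85445  q=0.50603  discount=0.98590
step 5 (expiry): payoffs max(K−S,0) = 83.3204 69.8484 51.3956 26.1206 0.0000 0.0000
step 4: (k=4,j=0): S=42.6469, (K−S)⁺=77.1131, hold=75.4243 ⇒ V=77.1131 exercise | (k=4,j=1): S=58.4139, (K−S)⁺=61.3461, hold=59.6573 ⇒ V=61.3461 exercise | (k=4,j=2): S=80.0100, (K−S)⁺=39.7500, hold=38.0612 ⇒ V=39.7500 exercise | (k=4,j=3): S=109.5904, (K−S)⁺=10.1696, hold=12.7207 ⇒ V=12.7207 continue | (k=4,j=4): S=150.1070, (K−S)⁺=0.0000, hold=0.0000 ⇒ V=0.0000 continue  boundary S*=80.0100
step 3: (k=3,j=0): S=49.9116, (K−S)⁺=69.8484, hold=68.1596 ⇒ V=69.8484 exercise | (k=3,j=1): S=68.3644, (K−S)⁺=51.3956, hold=49.7068 ⇒ V=51.3956 exercise | (k=3,j=2): S=93.6394, (K−S)⁺=26.1206, hold=25.7046 ⇒ V=26.1206 exercise | (k=3,j=3): S=128.2587, (K−S)⁺=0.0000, hold=6.1950 ⇒ V=6.1950 continue  boundary S*=93.6394
step 2: (k=2,j=0): S=58.4139, (K−S)⁺=61.3461, hold=59.6573 ⇒ V=61.3461 exercise | (k=2,j=1): S=80.0100, (K−S)⁺=39.7500, hold=38.0612 ⇒ V=39.7500 exercise | (k=2,j=2): S=109.5904, (K−S)⁺=10.1696, hold=15.8114 ⇒ V=15.8114 continue  boundary S*=80.0100
step 1: (k=1,j=0): S=68.3644, (K−S)⁺=51.3956, hold=49.7068 ⇒ V=51.3956 exercise | (k=1,j=1): S=93.6394, (K−S)⁺=26.1206, hold=27.2465 ⇒ V=27.2465 continue  boundary S*=68.3644
step 0: (k=0,j=0): S=80.0100, (K−S)⁺=39.7500, hold=38.6229 ⇒ V=39.7500 exercise  boundary S*=80.0100

price = 39.7500
boundary = 80.0100 68.3644 80.0100 93.6394 80.0100
tree:
39.7500
51.3956 27.2465
61.3461 39.7500 15.8114
69.8484 51.3956 26.1206 6.1950
77.1131 61.3461 39.7500 12.7207 0.0000
83.3204 69.8484 51.3956 26.1206 0.0000 0.0000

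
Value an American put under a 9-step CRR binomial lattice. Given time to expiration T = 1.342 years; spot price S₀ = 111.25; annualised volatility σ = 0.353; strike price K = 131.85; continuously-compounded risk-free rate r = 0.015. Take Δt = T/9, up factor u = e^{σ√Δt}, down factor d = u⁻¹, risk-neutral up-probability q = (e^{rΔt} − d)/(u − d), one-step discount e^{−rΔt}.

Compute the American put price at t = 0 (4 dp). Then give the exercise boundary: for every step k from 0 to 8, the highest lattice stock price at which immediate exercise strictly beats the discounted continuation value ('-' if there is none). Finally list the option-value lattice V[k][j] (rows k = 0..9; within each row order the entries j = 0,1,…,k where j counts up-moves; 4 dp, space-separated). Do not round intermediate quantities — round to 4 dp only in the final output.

Δt=0.14911  u=1.14604  d=0.87257  q=0.47416  discount=0.99777
step 9 (expiry): payoffs max(K−S,0) = 99.2281 89.0043 75.5763 57.9400 34.7764 4.3533 0.0000 0.0000 0.0000 0.0000
step 8: (k=8,j=0): S=37.3859, (K−S)⁺=94.4641, hold=94.1695 ⇒ V=94.4641 exercise | (k=8,j=1): S=49.1028, (K−S)⁺=82.7472, hold=82.4526 ⇒ V=82.7472 exercise | (k=8,j=2): S=64.4918, (K−S)⁺=67.3582, hold=67.0637 ⇒ V=67.3582 exercise | (k=8,j=3): S=84.7036, (K−S)⁺=47.1464, hold=46.8518 ⇒ V=47.1464 exercise | (k=8,j=4): S=111.2500, (K−S)⁺=20.6000, hold=20.3054 ⇒ V=20.6000 exercise | (k=8,j=5): S=146.1161, (K−S)⁺=0.0000, hold=2.2840 ⇒ V=2.2840 continue | (k=8,j=6): S=191.9092, (K−S)⁺=0.0000, hold=0.0000 ⇒ V=0.0000 continue | (k=8,j=7): S=252.0541, (K−S)⁺=0.0000, hold=0.0000 ⇒ V=0.0000 continue | (k=8,j=8): S=331.0485, (K−S)⁺=0.0000, hold=0.0000 ⇒ V=0.0000 continue  boundary S*=111.2500
step 7: (k=7,j=0): S=42.8457, (K−S)⁺=89.0043, hold=88.7097 ⇒ V=89.0043 exercise | (k=7,j=1): S=56.2737, (K−S)⁺=75.5763, hold=75.2818 ⇒ V=75.5763 exercise | (k=7,j=2): S=73.9100, (K−S)⁺=57.9400, hold=57.6454 ⇒ V=57.9400 exercise | (k=7,j=3): S=97.0736, (K−S)⁺=34.7764, hold=34.4818 ⇒ V=34.7764 exercise | (k=7,j=4): S=127.4967, (K−S)⁺=4.3533, hold=11.8886 ⇒ V=11.8886 continue | (k=7,j=5): S=167.4545, (K−S)⁺=0.0000, hold=1.1983 ⇒ V=1.1983 continue | (k=7,j=6): S=219.9352, (K−S)⁺=0.0000, hold=0.0000 ⇒ V=0.0000 continue | (k=7,j=7): S=288.8635, (K−S)⁺=0.0000, hold=0.0000 ⇒ V=0.0000 continue  boundary S*=97.0736
step 6: (k=6,j=0): S=49.1028, (K−S)⁺=82.7472, hold=82.4526 ⇒ V=82.7472 exercise | (k=6,j=1): S=64.4918, (K−S)⁺=67.3582, hold=67.0637 ⇒ V=67.3582 exercise | (k=6,j=2): S=84.7036, (K−S)⁺=47.1464, hold=46.8518 ⇒ V=47.1464 exercise | (k=6,j=3): S=111.2500, (K−S)⁺=20.6000, hold=23.8704 ⇒ V=23.8704 continue | (k=6,j=4): S=146.1161, (K−S)⁺=0.0000, hold=6.8044 ⇒ V=6.8044 continue | (k=6,j=5): S=191.9092, (K−S)⁺=0.0000, hold=0.6287 ⇒ V=0.6287 continue | (k=6,j=6): S=252.0541, (K−S)⁺=0.0000, hold=0.0000 ⇒ V=0.0000 continue  boundary S*=84.7036
step 5: (k=5,j=0): S=56.2737, (K−S)⁺=75.5763, hold=75.2818 ⇒ V=75.5763 exercise | (k=5,j=1): S=73.9100, (K−S)⁺=57.9400, hold=57.6454 ⇒ V=57.9400 exercise | (k=5,j=2): S=97.0736, (K−S)⁺=34.7764, hold=36.0291 ⇒ V=36.0291 continue | (k=5,j=3): S=127.4967, (K−S)⁺=4.3533, hold=15.7431 ⇒ V=15.7431 continue | (k=5,j=4): S=167.4545, (K−S)⁺=0.0000, hold=3.8675 ⇒ V=3.8675 continue | (k=5,j=5): S=219.9352, (K−S)⁺=0.0000, hold=0.3299 ⇒ V=0.3299 continue  boundary S*=73.9100
step 4: (k=4,j=0): S=64.4918, (K−S)⁺=67.3582, hold=67.0637 ⇒ V=67.3582 exercise | (k=4,j=1): S=84.7036, (K−S)⁺=47.1464, hold=47.4444 ⇒ V=47.4444 continue | (k=4,j=2): S=111.2500, (K−S)⁺=20.6000, hold=26.3512 ⇒ V=26.3512 continue | (k=4,j=3): S=146.1161, (K−S)⁺=0.0000, hold=10.0895 ⇒ V=10.0895 continue | (k=4,j=4): S=191.9092, (K−S)⁺=0.0000, hold=2.1852 ⇒ V=2.1852 continue  boundary S*=64.4918
step 3: (k=3,j=0): S=73.9100, (K−S)⁺=57.9400, hold=57.7864 ⇒ V=57.9400 exercise | (k=3,j=1): S=97.0736, (K−S)⁺=34.7764, hold=37.3591 ⇒ V=37.3591 continue | (k=3,j=2): S=127.4967, (K−S)⁺=4.3533, hold=18.5989 ⇒ V=18.5989 continue | (k=3,j=3): S=167.4545, (K−S)⁺=0.0000, hold=6.3274 ⇒ V=6.3274 continue  boundary S*=73.9100
step 2: (k=2,j=0): S=84.7036, (K−S)⁺=47.1464, hold=48.0737 ⇒ V=48.0737 continue | (k=2,j=1): S=111.2500, (K−S)⁺=20.6000, hold=28.4001 ⇒ V=28.4001 continue | (k=2,j=2): S=146.1161, (K−S)⁺=0.0000, hold=12.7516 ⇒ V=12.7516 continue  boundary S*=-
step 1: (k=1,j=0): S=97.0736, (K−S)⁺=34.7764, hold=38.6586 ⇒ V=38.6586 continue | (k=1,j=1): S=127.4967, (K−S)⁺=4.3533, hold=20.9333 ⇒ V=20.9333 continue  boundary S*=-
step 0: (k=0,j=0): S=111.2500, (K−S)⁺=20.6000, hold=30.1864 ⇒ V=30.1864 continue  boundary S*=-

price = 30.1864
boundary = - - - 73.9100 64.4918 73.9100 84.7036 97.0736 111.2500
tree:
30.1864
38.6586 20.9333
48.0737 28.4001 12.7516
57.9400 37.3591 18.5989 6.3274
67.3582 47.4444 26.3512 10.0895 2.1852
75.5763 57.9400 36.0291 15.7431 3.8675 0.3299
82.7472 67.3582 47.1464 23.8704 6.8044 0.6287 0.0000
89.0043 75.5763 57.9400 34.7764 11.8886 1.1983 0.0000 0.0000
94.4641 82.7472 67.3582 47.1464 20.6000 2.2840 0.0000 0.0000 0.0000
99.2281 89.0043 75.5763 57.9400 34.7764 4.3533 0.0000 0.0000 0.0000 0.0000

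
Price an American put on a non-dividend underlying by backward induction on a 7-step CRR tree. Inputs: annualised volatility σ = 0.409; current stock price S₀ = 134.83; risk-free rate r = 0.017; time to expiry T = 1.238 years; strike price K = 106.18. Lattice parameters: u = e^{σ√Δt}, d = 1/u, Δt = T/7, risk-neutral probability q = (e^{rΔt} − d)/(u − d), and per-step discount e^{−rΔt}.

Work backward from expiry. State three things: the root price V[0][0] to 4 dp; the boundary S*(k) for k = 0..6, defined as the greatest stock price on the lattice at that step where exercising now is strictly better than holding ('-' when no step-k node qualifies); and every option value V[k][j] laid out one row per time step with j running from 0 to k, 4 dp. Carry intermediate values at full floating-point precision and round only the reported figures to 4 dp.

Δt=0.17686  u=1.18768  d=0.84198  q=0.46582  discount=0.99700
step 7 (expiry): payoffs max(K−S,0) = 65.7328 49.1258 25.7001 0.0000 0.0000 0.0000 0.0000 0.0000
step 6: (k=6,j=0): S=48.0384, (K−S)⁺=58.1416, hold=57.8229 ⇒ V=58.1416 exercise | (k=6,j=1): S=67.7622, (K−S)⁺=38.4178, hold=38.0990 ⇒ V=38.4178 exercise | (k=6,j=2): S=95.5844, (K−S)⁺=10.5956, hold=13.6874 ⇒ V=13.6874 continue | (k=6,j=3): S=134.8300, (K−S)⁺=0.0000, hold=0.0000 ⇒ V=0.0000 continue | (k=6,j=4): S=190.1892, (K−S)⁺=0.0000, hold=0.0000 ⇒ V=0.0000 continue | (k=6,j=5): S=268.2782, (K−S)⁺=0.0000, hold=0.0000 ⇒ V=0.0000 continue | (k=6,j=6): S=378.4293, (K−S)⁺=0.0000, hold=0.0000 ⇒ V=0.0000 continue  boundary S*=67.7622
step 5: (k=5,j=0): S=57.0542, (K−S)⁺=49.1258, hold=48.8070 ⇒ V=49.1258 exercise | (k=5,j=1): S=80.4799, (K−S)⁺=25.7001, hold=26.8172 ⇒ V=26.8172 continue | (k=5,j=2): S=113.5238, (K−S)⁺=0.0000, hold=7.2896 ⇒ V=7.2896 continue | (k=5,j=3): S=160.1350, (K−S)⁺=0.0000, hold=0.0000 ⇒ V=0.0000 continue | (k=5,j=4): S=225.8841, (K−S)⁺=0.0000, hold=0.0000 ⇒ V=0.0000 continue | (k=5,j=5): S=318.6288, (K−S)⁺=0.0000, hold=0.0000 ⇒ V=0.0000 continue  boundary S*=57.0542
step 4: (k=4,j=0): S=67.7622, (K−S)⁺=38.4178, hold=38.6178 ⇒ V=38.6178 continue | (k=4,j=1): S=95.5844, (K−S)⁺=10.5956, hold=17.6678 ⇒ V=17.6678 continue | (k=4,j=2): S=134.8300, (K−S)⁺=0.0000, hold=3.8823 ⇒ V=3.8823 continue | (k=4,j=3): S=190.1892, (K−S)⁺=0.0000, hold=0.0000 ⇒ V=0.0000 continue | (k=4,j=4): S=268.2782, (K−S)⁺=0.0000, hold=0.0000 ⇒ V=0.0000 continue  boundary S*=-
step 3: (k=3,j=0): S=80.4799, (K−S)⁺=25.7001, hold=28.7723 ⇒ V=28.7723 continue | (k=3,j=1): S=113.5238, (K−S)⁺=0.0000, hold=11.2126 ⇒ V=11.2126 continue | (k=3,j=2): S=160.1350, (K−S)⁺=0.0000, hold=2.0677 ⇒ V=2.0677 continue | (k=3,j=3): S=225.8841, (K−S)⁺=0.0000, hold=0.0000 ⇒ V=0.0000 continue  boundary S*=-
step 2: (k=2,j=0): S=95.5844, (K−S)⁺=10.5956, hold=20.5309 ⇒ V=20.5309 continue | (k=2,j=1): S=134.8300, (K−S)⁺=0.0000, hold=6.9318 ⇒ V=6.9318 continue | (k=2,j=2): S=190.1892, (K−S)⁺=0.0000, hold=1.1012 ⇒ V=1.1012 continue  boundary S*=-
step 1: (k=1,j=0): S=113.5238, (K−S)⁺=0.0000, hold=14.1536 ⇒ V=14.1536 continue | (k=1,j=1): S=160.1350, (K−S)⁺=0.0000, hold=4.2032 ⇒ V=4.2032 continue  boundary S*=-
step 0: (k=0,j=0): S=134.8300, (K−S)⁺=0.0000, hold=9.4900 ⇒ V=9.4900 continue  boundary S*=-

price = 9.4900
boundary = - - - - - 57.0542 67.7622
tree:
9.4900
14.1536 4.2032
20.5309 6.9318 1.1012
28.7723 11.2126 2.0677 0.0000
38.6178 17.6678 3.8823 0.0000 0.0000
49.1258 26.8172 7.2896 0.0000 0.0000 0.0000
58.1416 38.4178 13.6874 0.0000 0.0000 0.0000 0.0000
65.7328 49.1258 25.7001 0.0000 0.0000 0.0000 0.0000 0.0000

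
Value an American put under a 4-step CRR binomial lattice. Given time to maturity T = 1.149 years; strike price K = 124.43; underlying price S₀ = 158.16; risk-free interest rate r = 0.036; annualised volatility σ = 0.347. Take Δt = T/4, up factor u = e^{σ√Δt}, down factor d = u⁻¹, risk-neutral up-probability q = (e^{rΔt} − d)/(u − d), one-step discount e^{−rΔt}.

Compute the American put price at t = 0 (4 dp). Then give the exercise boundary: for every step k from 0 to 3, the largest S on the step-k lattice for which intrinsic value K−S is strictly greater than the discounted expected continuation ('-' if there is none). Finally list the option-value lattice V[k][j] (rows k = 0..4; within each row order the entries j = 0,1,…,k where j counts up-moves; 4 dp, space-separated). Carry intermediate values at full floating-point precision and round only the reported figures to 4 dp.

price = 7.5586
boundary = - - - 90.5295
tree:
7.5586
12.7948 2.0816
21.1643 4.0557 0.0000
33.9005 7.9022 0.0000 0.0000
49.2640 15.3967 0.0000 0.0000 0.0000

params: Δt=0.28725 u=1.20439 d=0.83029 q=0.48142 e^(-rΔt)=0.98971
t_4 payoffs: 49.2640 15.3967 0.0000 0.0000 0.0000
t_3: node(3,0) S=90.5295 payoff=33.9005 vs cont=32.6204 → 33.9005 [stop]  node(3,1) S=131.3191 payoff=0.0000 vs cont=7.9022 → 7.9022 [wait]  node(3,2) S=190.4871 payoff=0.0000 vs cont=0.0000 → 0.0000 [wait]  node(3,3) S=276.3142 payoff=0.0000 vs cont=0.0000 → 0.0000 [wait]  ⇒ S*(3)=90.5295
t_2: node(2,0) S=109.0333 payoff=15.3967 vs cont=21.1643 → 21.1643 [wait]  node(2,1) S=158.1600 payoff=0.0000 vs cont=4.0557 → 4.0557 [wait]  node(2,2) S=229.4216 payoff=0.0000 vs cont=0.0000 → 0.0000 [wait]  ⇒ S*(2)=-
t_1: node(1,0) S=131.3191 payoff=0.0000 vs cont=12.7948 → 12.7948 [wait]  node(1,1) S=190.4871 payoff=0.0000 vs cont=2.0816 → 2.0816 [wait]  ⇒ S*(1)=-
t_0: node(0,0) S=158.1600 payoff=0.0000 vs cont=7.5586 → 7.5586 [wait]  ⇒ S*(0)=-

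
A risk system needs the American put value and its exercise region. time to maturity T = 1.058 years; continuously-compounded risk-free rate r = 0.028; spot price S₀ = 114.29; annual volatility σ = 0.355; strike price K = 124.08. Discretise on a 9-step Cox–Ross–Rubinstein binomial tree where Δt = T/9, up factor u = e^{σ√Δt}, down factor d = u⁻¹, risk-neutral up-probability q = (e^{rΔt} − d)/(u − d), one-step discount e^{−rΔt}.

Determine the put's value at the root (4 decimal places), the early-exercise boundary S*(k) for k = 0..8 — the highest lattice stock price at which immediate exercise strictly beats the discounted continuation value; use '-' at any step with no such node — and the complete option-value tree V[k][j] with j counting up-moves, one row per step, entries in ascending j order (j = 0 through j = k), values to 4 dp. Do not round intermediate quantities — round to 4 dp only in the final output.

price = 20.7647
boundary = - - - 79.3278 70.2368 79.3278 89.5956 79.3278 89.5956
tree:
20.7647
27.6726 13.5157
35.7768 19.1909 7.5362
44.7522 26.4184 11.5892 3.2514
53.8432 35.0891 17.3221 5.5347 0.8306
61.8924 44.7522 24.9902 9.2363 1.6123 0.0000
69.0191 53.8432 34.4844 15.0029 3.1296 0.0000 0.0000
75.3291 61.8924 44.7522 23.4437 6.0747 0.0000 0.0000 0.0000
80.9160 69.0191 53.8432 34.4844 11.7914 0.0000 0.0000 0.0000 0.0000
85.8627 75.3291 61.8924 44.7522 22.8877 0.0000 0.0000 0.0000 0.0000 0.0000

params: Δt=0.11756 u=1.12943 d=0.88540 q=0.48312 e^(-rΔt)=0.99671
t_9 payoffs: 85.8627 75.3291 61.8924 44.7522 22.8877 0.0000 0.0000 0.0000 0.0000 0.0000
t_8: node(8,0) S=43.1640 payoff=80.9160 vs cont=80.5083 → 80.9160 [stop]  node(8,1) S=55.0609 payoff=69.0191 vs cont=68.6114 → 69.0191 [stop]  node(8,2) S=70.2368 payoff=53.8432 vs cont=53.4354 → 53.8432 [stop]  node(8,3) S=89.5956 payoff=34.4844 vs cont=34.0767 → 34.4844 [stop]  node(8,4) S=114.2900 payoff=9.7900 vs cont=11.7914 → 11.7914 [wait]  node(8,5) S=145.7907 payoff=0.0000 vs cont=0.0000 → 0.0000 [wait]  node(8,6) S=185.9738 payoff=0.0000 vs cont=0.0000 → 0.0000 [wait]  node(8,7) S=237.2321 payoff=0.0000 vs cont=0.0000 → 0.0000 [wait]  node(8,8) S=302.6183 payoff=0.0000 vs cont=0.0000 → 0.0000 [wait]  ⇒ S*(8)=89.5956
t_7: node(7,0) S=48.7509 payoff=75.3291 vs cont=74.9214 → 75.3291 [stop]  node(7,1) S=62.1876 payoff=61.8924 vs cont=61.4846 → 61.8924 [stop]  node(7,2) S=79.3278 payoff=44.7522 vs cont=44.3444 → 44.7522 [stop]  node(7,3) S=101.1923 payoff=22.8877 vs cont=23.4437 → 23.4437 [wait]  node(7,4) S=129.0830 payoff=0.0000 vs cont=6.0747 → 6.0747 [wait]  node(7,5) S=164.6610 payoff=0.0000 vs cont=0.0000 → 0.0000 [wait]  node(7,6) S=210.0451 payoff=0.0000 vs cont=0.0000 → 0.0000 [wait]  node(7,7) S=267.9380 payoff=0.0000 vs cont=0.0000 → 0.0000 [wait]  ⇒ S*(7)=79.3278
t_6: node(6,0) S=55.0609 payoff=69.0191 vs cont=68.6114 → 69.0191 [stop]  node(6,1) S=70.2368 payoff=53.8432 vs cont=53.4354 → 53.8432 [stop]  node(6,2) S=89.5956 payoff=34.4844 vs cont=34.3444 → 34.4844 [stop]  node(6,3) S=114.2900 payoff=9.7900 vs cont=15.0029 → 15.0029 [wait]  node(6,4) S=145.7907 payoff=0.0000 vs cont=3.1296 → 3.1296 [wait]  node(6,5) S=185.9738 payoff=0.0000 vs cont=0.0000 → 0.0000 [wait]  node(6,6) S=237.2321 payoff=0.0000 vs cont=0.0000 → 0.0000 [wait]  ⇒ S*(6)=89.5956
t_5: node(5,0) S=62.1876 payoff=61.8924 vs cont=61.4846 → 61.8924 [stop]  node(5,1) S=79.3278 payoff=44.7522 vs cont=44.3444 → 44.7522 [stop]  node(5,2) S=101.1923 payoff=22.8877 vs cont=24.9902 → 24.9902 [wait]  node(5,3) S=129.0830 payoff=0.0000 vs cont=9.2363 → 9.2363 [wait]  node(5,4) S=164.6610 payoff=0.0000 vs cont=1.6123 → 1.6123 [wait]  node(5,5) S=210.0451 payoff=0.0000 vs cont=0.0000 → 0.0000 [wait]  ⇒ S*(5)=79.3278
t_4: node(4,0) S=70.2368 payoff=53.8432 vs cont=53.4354 → 53.8432 [stop]  node(4,1) S=89.5956 payoff=34.4844 vs cont=35.0891 → 35.0891 [wait]  node(4,2) S=114.2900 payoff=9.7900 vs cont=17.3221 → 17.3221 [wait]  node(4,3) S=145.7907 payoff=0.0000 vs cont=5.5347 → 5.5347 [wait]  node(4,4) S=185.9738 payoff=0.0000 vs cont=0.8306 → 0.8306 [wait]  ⇒ S*(4)=70.2368
t_3: node(3,0) S=79.3278 payoff=44.7522 vs cont=44.6356 → 44.7522 [stop]  node(3,1) S=101.1923 payoff=22.8877 vs cont=26.4184 → 26.4184 [wait]  node(3,2) S=129.0830 payoff=0.0000 vs cont=11.5892 → 11.5892 [wait]  node(3,3) S=164.6610 payoff=0.0000 vs cont=3.2514 → 3.2514 [wait]  ⇒ S*(3)=79.3278
t_2: node(2,0) S=89.5956 payoff=34.4844 vs cont=35.7768 → 35.7768 [wait]  node(2,1) S=114.2900 payoff=9.7900 vs cont=19.1909 → 19.1909 [wait]  node(2,2) S=145.7907 payoff=0.0000 vs cont=7.5362 → 7.5362 [wait]  ⇒ S*(2)=-
t_1: node(1,0) S=101.1923 payoff=22.8877 vs cont=27.6726 → 27.6726 [wait]  node(1,1) S=129.0830 payoff=0.0000 vs cont=13.5157 → 13.5157 [wait]  ⇒ S*(1)=-
t_0: node(0,0) S=114.2900 payoff=9.7900 vs cont=20.7647 → 20.7647 [wait]  ⇒ S*(0)=-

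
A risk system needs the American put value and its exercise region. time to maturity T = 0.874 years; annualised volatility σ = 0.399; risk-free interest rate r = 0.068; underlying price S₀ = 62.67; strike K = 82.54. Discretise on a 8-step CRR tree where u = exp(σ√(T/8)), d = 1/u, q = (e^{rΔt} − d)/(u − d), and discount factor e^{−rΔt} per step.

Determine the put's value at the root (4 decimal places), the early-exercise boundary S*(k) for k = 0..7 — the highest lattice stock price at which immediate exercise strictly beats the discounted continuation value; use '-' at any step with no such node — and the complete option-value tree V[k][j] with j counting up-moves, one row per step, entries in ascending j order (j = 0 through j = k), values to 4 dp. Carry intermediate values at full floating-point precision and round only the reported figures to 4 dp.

price = 21.1817
boundary = - 54.9268 48.1403 54.9268 48.1403 54.9268 62.6700 71.5048
tree:
21.1817
27.6132 14.9462
34.3997 20.6952 9.3122
40.3477 27.6132 13.9565 4.7193
45.5607 34.3997 20.1209 7.8844 1.5648
50.1297 40.3477 27.6132 12.7883 3.0055 0.1201
54.1342 45.5607 34.3997 19.8700 5.7638 0.2397 0.0000
57.6439 50.1297 40.3477 27.6132 11.0352 0.4784 0.0000 0.0000
60.7199 54.1342 45.5607 34.3997 19.8700 0.9550 0.0000 0.0000 0.0000

Δt=0.10925, u=1.14097, d=0.87644, q=0.49527, disc=e^(-rΔt)=0.99260
k=8 terminal: V=max(K-S,0) → 60.7199 54.1342 45.5607 34.3997 19.8700 0.9550 0.0000 0.0000 0.0000
k=7: j=0 S=24.8961 intr=57.6439 cont=57.0329 V=57.6439[EX]; j=1 S=32.4103 intr=50.1297 cont=49.5188 V=50.1297[EX]; j=2 S=42.1923 intr=40.3477 cont=39.7367 V=40.3477[EX]; j=3 S=54.9268 intr=27.6132 cont=27.0023 V=27.6132[EX]; j=4 S=71.5048 intr=11.0352 cont=10.4243 V=11.0352[EX]; j=5 S=93.0863 intr=0.0000 cont=0.4784 V=0.4784[hold]; j=6 S=121.1816 intr=0.0000 cont=0.0000 V=0.0000[hold]; j=7 S=157.7565 intr=0.0000 cont=0.0000 V=0.0000[hold]  S*(7)=71.5048
k=6: j=0 S=28.4058 intr=54.1342 cont=53.5233 V=54.1342[EX]; j=1 S=36.9793 intr=45.5607 cont=44.9498 V=45.5607[EX]; j=2 S=48.1403 intr=34.3997 cont=33.7888 V=34.3997[EX]; j=3 S=62.6700 intr=19.8700 cont=19.2591 V=19.8700[EX]; j=4 S=81.5850 intr=0.9550 cont=5.7638 V=5.7638[hold]; j=5 S=106.2090 intr=0.0000 cont=0.2397 V=0.2397[hold]; j=6 S=138.2649 intr=0.0000 cont=0.0000 V=0.0000[hold]  S*(6)=62.6700
k=5: j=0 S=32.4103 intr=50.1297 cont=49.5188 V=50.1297[EX]; j=1 S=42.1923 intr=40.3477 cont=39.7367 V=40.3477[EX]; j=2 S=54.9268 intr=27.6132 cont=27.0023 V=27.6132[EX]; j=3 S=71.5048 intr=11.0352 cont=12.7883 V=12.7883[hold]; j=4 S=93.0863 intr=0.0000 cont=3.0055 V=3.0055[hold]; j=5 S=121.1816 intr=0.0000 cont=0.1201 V=0.1201[hold]  S*(5)=54.9268
k=4: j=0 S=36.9793 intr=45.5607 cont=44.9498 V=45.5607[EX]; j=1 S=48.1403 intr=34.3997 cont=33.7888 V=34.3997[EX]; j=2 S=62.6700 intr=19.8700 cont=20.1209 V=20.1209[hold]; j=3 S=81.5850 intr=0.9550 cont=7.8844 V=7.8844[hold]; j=4 S=106.2090 intr=0.0000 cont=1.5648 V=1.5648[hold]  S*(4)=48.1403
k=3: j=0 S=42.1923 intr=40.3477 cont=39.7367 V=40.3477[EX]; j=1 S=54.9268 intr=27.6132 cont=27.1256 V=27.6132[EX]; j=2 S=71.5048 intr=11.0352 cont=13.9565 V=13.9565[hold]; j=3 S=93.0863 intr=0.0000 cont=4.7193 V=4.7193[hold]  S*(3)=54.9268
k=2: j=0 S=48.1403 intr=34.3997 cont=33.7888 V=34.3997[EX]; j=1 S=62.6700 intr=19.8700 cont=20.6952 V=20.6952[hold]; j=2 S=81.5850 intr=0.9550 cont=9.3122 V=9.3122[hold]  S*(2)=48.1403
k=1: j=0 S=54.9268 intr=27.6132 cont=27.4079 V=27.6132[EX]; j=1 S=71.5048 intr=11.0352 cont=14.9462 V=14.9462[hold]  S*(1)=54.9268
k=0: j=0 S=62.6700 intr=19.8700 cont=21.1817 V=21.1817[hold]  S*(0)=-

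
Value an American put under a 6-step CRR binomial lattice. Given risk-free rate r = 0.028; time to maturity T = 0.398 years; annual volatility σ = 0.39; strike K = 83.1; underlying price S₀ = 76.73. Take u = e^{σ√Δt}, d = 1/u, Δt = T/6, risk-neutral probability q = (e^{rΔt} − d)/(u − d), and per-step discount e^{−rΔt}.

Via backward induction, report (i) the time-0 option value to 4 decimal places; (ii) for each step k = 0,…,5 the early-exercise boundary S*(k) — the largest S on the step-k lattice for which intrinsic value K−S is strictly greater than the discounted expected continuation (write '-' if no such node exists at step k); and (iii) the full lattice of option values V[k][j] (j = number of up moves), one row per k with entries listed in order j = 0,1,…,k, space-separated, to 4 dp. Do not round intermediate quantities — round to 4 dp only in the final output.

params: Δt=0.06633 u=1.10566 d=0.90443 q=0.48415 e^(-rΔt)=0.99814
t_6 payoffs: 41.1021 31.7579 20.3347 6.3700 0.0000 0.0000 0.0000
t_5: node(5,0) S=46.4355 payoff=36.6645 vs cont=36.5103 → 36.6645 [stop]  node(5,1) S=56.7671 payoff=26.3329 vs cont=26.1787 → 26.3329 [stop]  node(5,2) S=69.3973 payoff=13.7027 vs cont=13.5485 → 13.7027 [stop]  node(5,3) S=84.8376 payoff=0.0000 vs cont=3.2799 → 3.2799 [wait]  node(5,4) S=103.7132 payoff=0.0000 vs cont=0.0000 → 0.0000 [wait]  node(5,5) S=126.7885 payoff=0.0000 vs cont=0.0000 → 0.0000 [wait]  ⇒ S*(5)=69.3973
t_4: node(4,0) S=51.3421 payoff=31.7579 vs cont=31.6037 → 31.7579 [stop]  node(4,1) S=62.7653 payoff=20.3347 vs cont=20.1805 → 20.3347 [stop]  node(4,2) S=76.7300 payoff=6.3700 vs cont=8.6405 → 8.6405 [wait]  node(4,3) S=93.8018 payoff=0.0000 vs cont=1.6888 → 1.6888 [wait]  node(4,4) S=114.6719 payoff=0.0000 vs cont=0.0000 → 0.0000 [wait]  ⇒ S*(4)=62.7653
t_3: node(3,0) S=56.7671 payoff=26.3329 vs cont=26.1787 → 26.3329 [stop]  node(3,1) S=69.3973 payoff=13.7027 vs cont=14.6458 → 14.6458 [wait]  node(3,2) S=84.8376 payoff=0.0000 vs cont=5.2650 → 5.2650 [wait]  node(3,3) S=103.7132 payoff=0.0000 vs cont=0.8695 → 0.8695 [wait]  ⇒ S*(3)=56.7671
t_2: node(2,0) S=62.7653 payoff=20.3347 vs cont=20.6362 → 20.6362 [wait]  node(2,1) S=76.7300 payoff=6.3700 vs cont=10.0853 → 10.0853 [wait]  node(2,2) S=93.8018 payoff=0.0000 vs cont=3.1311 → 3.1311 [wait]  ⇒ S*(2)=-
t_1: node(1,0) S=69.3973 payoff=13.7027 vs cont=15.4992 → 15.4992 [wait]  node(1,1) S=84.8376 payoff=0.0000 vs cont=6.7060 → 6.7060 [wait]  ⇒ S*(1)=-
t_0: node(0,0) S=76.7300 payoff=6.3700 vs cont=11.2212 → 11.2212 [wait]  ⇒ S*(0)=-

price = 11.2212
boundary = - - - 56.7671 62.7653 69.3973
tree:
11.2212
15.4992 6.7060
20.6362 10.0853 3.1311
26.3329 14.6458 5.2650 0.8695
31.7579 20.3347 8.6405 1.6888 0.0000
36.6645 26.3329 13.7027 3.2799 0.0000 0.0000
41.1021 31.7579 20.3347 6.3700 0.0000 0.0000 0.0000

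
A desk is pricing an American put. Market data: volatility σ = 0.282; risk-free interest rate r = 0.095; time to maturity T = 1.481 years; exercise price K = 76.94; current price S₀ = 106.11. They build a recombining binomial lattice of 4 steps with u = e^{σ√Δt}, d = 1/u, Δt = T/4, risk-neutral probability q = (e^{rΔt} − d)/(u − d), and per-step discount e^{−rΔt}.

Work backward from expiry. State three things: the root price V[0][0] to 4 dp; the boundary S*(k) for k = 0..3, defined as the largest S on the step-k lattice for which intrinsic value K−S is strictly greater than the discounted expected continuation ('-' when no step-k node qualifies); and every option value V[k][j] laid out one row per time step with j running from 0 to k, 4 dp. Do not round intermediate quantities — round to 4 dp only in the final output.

Δt=0.37025  u=1.18719  d=0.84232  q=0.56101  discount=0.96544
step 4 (expiry): payoffs max(K−S,0) = 23.5241 1.6541 0.0000 0.0000 0.0000
step 3: (k=3,j=0): S=63.4150, (K−S)⁺=13.5250, hold=10.8658 ⇒ V=13.5250 exercise | (k=3,j=1): S=89.3789, (K−S)⁺=0.0000, hold=0.7010 ⇒ V=0.7010 continue | (k=3,j=2): S=125.9731, (K−S)⁺=0.0000, hold=0.0000 ⇒ V=0.0000 continue | (k=3,j=3): S=177.5499, (K−S)⁺=0.0000, hold=0.0000 ⇒ V=0.0000 continue  boundary S*=63.4150
step 2: (k=2,j=0): S=75.2859, (K−S)⁺=1.6541, hold=6.1118 ⇒ V=6.1118 continue | (k=2,j=1): S=106.1100, (K−S)⁺=0.0000, hold=0.2971 ⇒ V=0.2971 continue | (k=2,j=2): S=149.5544, (K−S)⁺=0.0000, hold=0.0000 ⇒ V=0.0000 continue  boundary S*=-
step 1: (k=1,j=0): S=89.3789, (K−S)⁺=0.0000, hold=2.7512 ⇒ V=2.7512 continue | (k=1,j=1): S=125.9731, (K−S)⁺=0.0000, hold=0.1259 ⇒ V=0.1259 continue  boundary S*=-
step 0: (k=0,j=0): S=106.1100, (K−S)⁺=0.0000, hold=1.2342 ⇒ V=1.2342 continue  boundary S*=-

price = 1.2342
boundary = - - - 63.4150
tree:
1.2342
2.7512 0.1259
6.1118 0.2971 0.0000
13.5250 0.7010 0.0000 0.0000
23.5241 1.6541 0.0000 0.0000 0.0000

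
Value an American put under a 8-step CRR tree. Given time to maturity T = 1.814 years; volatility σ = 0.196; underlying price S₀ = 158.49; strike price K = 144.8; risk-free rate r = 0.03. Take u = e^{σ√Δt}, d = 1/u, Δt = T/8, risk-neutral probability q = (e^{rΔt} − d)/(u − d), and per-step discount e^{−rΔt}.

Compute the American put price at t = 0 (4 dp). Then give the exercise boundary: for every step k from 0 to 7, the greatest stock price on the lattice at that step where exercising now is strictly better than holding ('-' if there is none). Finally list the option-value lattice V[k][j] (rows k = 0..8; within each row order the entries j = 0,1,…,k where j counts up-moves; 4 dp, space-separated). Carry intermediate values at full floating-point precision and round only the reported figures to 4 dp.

price = 7.8595
boundary = - - - - 109.1108 99.3881 109.1108 119.7847
tree:
7.8595
12.0417 3.9970
17.9200 6.6258 1.5565
25.7822 10.7006 2.8487 0.3514
35.6892 16.7277 5.1258 0.7267 0.0000
45.4119 25.0912 9.0169 1.5030 0.0000 0.0000
54.2683 35.6892 15.3720 3.1086 0.0000 0.0000 0.0000
62.3354 45.4119 25.0153 6.4292 0.0000 0.0000 0.0000 0.0000
69.6837 54.2683 35.6892 13.2972 0.0000 0.0000 0.0000 0.0000 0.0000

Δt=0.22675, u=1.09783, d=0.91089, q=0.51320, disc=e^(-rΔt)=0.99322
k=8 terminal: V=max(K-S,0) → 69.6837 54.2683 35.6892 13.2972 0.0000 0.0000 0.0000 0.0000 0.0000
k=7: j=0 S=82.4646 intr=62.3354 cont=61.3538 V=62.3354[EX]; j=1 S=99.3881 intr=45.4119 cont=44.4302 V=45.4119[EX]; j=2 S=119.7847 intr=25.0153 cont=24.0336 V=25.0153[EX]; j=3 S=144.3671 intr=0.4329 cont=6.4292 V=6.4292[hold]; j=4 S=173.9944 intr=0.0000 cont=0.0000 V=0.0000[hold]; j=5 S=209.7019 intr=0.0000 cont=0.0000 V=0.0000[hold]; j=6 S=252.7373 intr=0.0000 cont=0.0000 V=0.0000[hold]; j=7 S=304.6045 intr=0.0000 cont=0.0000 V=0.0000[hold]  S*(7)=119.7847
k=6: j=0 S=90.5317 intr=54.2683 cont=53.2866 V=54.2683[EX]; j=1 S=109.1108 intr=35.6892 cont=34.7075 V=35.6892[EX]; j=2 S=131.5028 intr=13.2972 cont=15.3720 V=15.3720[hold]; j=3 S=158.4900 intr=0.0000 cont=3.1086 V=3.1086[hold]; j=4 S=191.0156 intr=0.0000 cont=0.0000 V=0.0000[hold]; j=5 S=230.2162 intr=0.0000 cont=0.0000 V=0.0000[hold]; j=6 S=277.4616 intr=0.0000 cont=0.0000 V=0.0000[hold]  S*(6)=109.1108
k=5: j=0 S=99.3881 intr=45.4119 cont=44.4302 V=45.4119[EX]; j=1 S=119.7847 intr=25.0153 cont=25.0912 V=25.0912[hold]; j=2 S=144.3671 intr=0.4329 cont=9.0169 V=9.0169[hold]; j=3 S=173.9944 intr=0.0000 cont=1.5030 V=1.5030[hold]; j=4 S=209.7019 intr=0.0000 cont=0.0000 V=0.0000[hold]; j=5 S=252.7373 intr=0.0000 cont=0.0000 V=0.0000[hold]  S*(5)=99.3881
k=4: j=0 S=109.1108 intr=35.6892 cont=34.7462 V=35.6892[EX]; j=1 S=131.5028 intr=13.2972 cont=16.7277 V=16.7277[hold]; j=2 S=158.4900 intr=0.0000 cont=5.1258 V=5.1258[hold]; j=3 S=191.0156 intr=0.0000 cont=0.7267 V=0.7267[hold]; j=4 S=230.2162 intr=0.0000 cont=0.0000 V=0.0000[hold]  S*(4)=109.1108
k=3: j=0 S=119.7847 intr=25.0153 cont=25.7822 V=25.7822[hold]; j=1 S=144.3671 intr=0.4329 cont=10.7006 V=10.7006[hold]; j=2 S=173.9944 intr=0.0000 cont=2.8487 V=2.8487[hold]; j=3 S=209.7019 intr=0.0000 cont=0.3514 V=0.3514[hold]  S*(3)=-
k=2: j=0 S=131.5028 intr=13.2972 cont=17.9200 V=17.9200[hold]; j=1 S=158.4900 intr=0.0000 cont=6.6258 V=6.6258[hold]; j=2 S=191.0156 intr=0.0000 cont=1.5565 V=1.5565[hold]  S*(2)=-
k=1: j=0 S=144.3671 intr=0.4329 cont=12.0417 V=12.0417[hold]; j=1 S=173.9944 intr=0.0000 cont=3.9970 V=3.9970[hold]  S*(1)=-
k=0: j=0 S=158.4900 intr=0.0000 cont=7.8595 V=7.8595[hold]  S*(0)=-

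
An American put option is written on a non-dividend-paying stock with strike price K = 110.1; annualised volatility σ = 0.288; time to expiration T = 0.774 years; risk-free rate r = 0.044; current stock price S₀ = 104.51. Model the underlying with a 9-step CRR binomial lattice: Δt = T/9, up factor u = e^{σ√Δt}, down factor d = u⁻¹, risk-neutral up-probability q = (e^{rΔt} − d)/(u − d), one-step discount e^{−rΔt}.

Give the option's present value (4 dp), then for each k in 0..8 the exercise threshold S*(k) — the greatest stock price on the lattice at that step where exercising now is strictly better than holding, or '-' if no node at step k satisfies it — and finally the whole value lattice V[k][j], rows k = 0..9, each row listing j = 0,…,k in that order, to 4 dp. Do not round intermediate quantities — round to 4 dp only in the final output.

price = 12.1505
boundary = - - - 81.1183 74.5485 81.1183 88.2670 81.1183 88.2670
tree:
12.1505
16.7572 7.6598
22.4095 11.2613 4.1351
28.9817 16.0412 6.5916 1.7228
35.5515 22.0234 10.2117 3.0403 0.4253
41.5892 28.9817 15.2682 5.2590 0.8561 0.0000
47.1379 35.5515 21.8330 8.8534 1.7233 0.0000 0.0000
52.2372 41.5892 28.9817 14.3337 3.4688 0.0000 0.0000 0.0000
56.9235 47.1379 35.5515 21.8330 6.9822 0.0000 0.0000 0.0000 0.0000
61.2302 52.2372 41.5892 28.9817 14.0543 0.0000 0.0000 0.0000 0.0000 0.0000

Δt=0.08600  u=1.08813  d=0.91901  q=0.50132  discount=0.99622
step 9 (expiry): payoffs max(K−S,0) = 61.2302 52.2372 41.5892 28.9817 14.0543 0.0000 0.0000 0.0000 0.0000 0.0000
step 8: (k=8,j=0): S=53.1765, (K−S)⁺=56.9235, hold=56.5076 ⇒ V=56.9235 exercise | (k=8,j=1): S=62.9621, (K−S)⁺=47.1379, hold=46.7220 ⇒ V=47.1379 exercise | (k=8,j=2): S=74.5485, (K−S)⁺=35.5515, hold=35.1357 ⇒ V=35.5515 exercise | (k=8,j=3): S=88.2670, (K−S)⁺=21.8330, hold=21.4172 ⇒ V=21.8330 exercise | (k=8,j=4): S=104.5100, (K−S)⁺=5.5900, hold=6.9822 ⇒ V=6.9822 continue | (k=8,j=5): S=123.7420, (K−S)⁺=0.0000, hold=0.0000 ⇒ V=0.0000 continue | (k=8,j=6): S=146.5132, (K−S)⁺=0.0000, hold=0.0000 ⇒ V=0.0000 continue | (k=8,j=7): S=173.4747, (K−S)⁺=0.0000, hold=0.0000 ⇒ V=0.0000 continue | (k=8,j=8): S=205.3977, (K−S)⁺=0.0000, hold=0.0000 ⇒ V=0.0000 continue  boundary S*=88.2670
step 7: (k=7,j=0): S=57.8628, (K−S)⁺=52.2372, hold=51.8213 ⇒ V=52.2372 exercise | (k=7,j=1): S=68.5108, (K−S)⁺=41.5892, hold=41.1733 ⇒ V=41.5892 exercise | (k=7,j=2): S=81.1183, (K−S)⁺=28.9817, hold=28.5659 ⇒ V=28.9817 exercise | (k=7,j=3): S=96.0457, (K−S)⁺=14.0543, hold=14.3337 ⇒ V=14.3337 continue | (k=7,j=4): S=113.7202, (K−S)⁺=0.0000, hold=3.4688 ⇒ V=3.4688 continue | (k=7,j=5): S=134.6471, (K−S)⁺=0.0000, hold=0.0000 ⇒ V=0.0000 continue | (k=7,j=6): S=159.4250, (K−S)⁺=0.0000, hold=0.0000 ⇒ V=0.0000 continue | (k=7,j=7): S=188.7626, (K−S)⁺=0.0000, hold=0.0000 ⇒ V=0.0000 continue  boundary S*=81.1183
step 6: (k=6,j=0): S=62.9621, (K−S)⁺=47.1379, hold=46.7220 ⇒ V=47.1379 exercise | (k=6,j=1): S=74.5485, (K−S)⁺=35.5515, hold=35.1357 ⇒ V=35.5515 exercise | (k=6,j=2): S=88.2670, (K−S)⁺=21.8330, hold=21.5567 ⇒ V=21.8330 exercise | (k=6,j=3): S=104.5100, (K−S)⁺=5.5900, hold=8.8534 ⇒ V=8.8534 continue | (k=6,j=4): S=123.7420, (K−S)⁺=0.0000, hold=1.7233 ⇒ V=1.7233 continue | (k=6,j=5): S=146.5132, (K−S)⁺=0.0000, hold=0.0000 ⇒ V=0.0000 continue | (k=6,j=6): S=173.4747, (K−S)⁺=0.0000, hold=0.0000 ⇒ V=0.0000 continue  boundary S*=88.2670
step 5: (k=5,j=0): S=68.5108, (K−S)⁺=41.5892, hold=41.1733 ⇒ V=41.5892 exercise | (k=5,j=1): S=81.1183, (K−S)⁺=28.9817, hold=28.5659 ⇒ V=28.9817 exercise | (k=5,j=2): S=96.0457, (K−S)⁺=14.0543, hold=15.2682 ⇒ V=15.2682 continue | (k=5,j=3): S=113.7202, (K−S)⁺=0.0000, hold=5.2590 ⇒ V=5.2590 continue | (k=5,j=4): S=134.6471, (K−S)⁺=0.0000, hold=0.8561 ⇒ V=0.8561 continue | (k=5,j=5): S=159.4250, (K−S)⁺=0.0000, hold=0.0000 ⇒ V=0.0000 continue  boundary S*=81.1183
step 4: (k=4,j=0): S=74.5485, (K−S)⁺=35.5515, hold=35.1357 ⇒ V=35.5515 exercise | (k=4,j=1): S=88.2670, (K−S)⁺=21.8330, hold=22.0234 ⇒ V=22.0234 continue | (k=4,j=2): S=104.5100, (K−S)⁺=5.5900, hold=10.2117 ⇒ V=10.2117 continue | (k=4,j=3): S=123.7420, (K−S)⁺=0.0000, hold=3.0403 ⇒ V=3.0403 continue | (k=4,j=4): S=146.5132, (K−S)⁺=0.0000, hold=0.4253 ⇒ V=0.4253 continue  boundary S*=74.5485
step 3: (k=3,j=0): S=81.1183, (K−S)⁺=28.9817, hold=28.6610 ⇒ V=28.9817 exercise | (k=3,j=1): S=96.0457, (K−S)⁺=14.0543, hold=16.0412 ⇒ V=16.0412 continue | (k=3,j=2): S=113.7202, (K−S)⁺=0.0000, hold=6.5916 ⇒ V=6.5916 continue | (k=3,j=3): S=134.6471, (K−S)⁺=0.0000, hold=1.7228 ⇒ V=1.7228 continue  boundary S*=81.1183
step 2: (k=2,j=0): S=88.2670, (K−S)⁺=21.8330, hold=22.4095 ⇒ V=22.4095 continue | (k=2,j=1): S=104.5100, (K−S)⁺=5.5900, hold=11.2613 ⇒ V=11.2613 continue | (k=2,j=2): S=123.7420, (K−S)⁺=0.0000, hold=4.1351 ⇒ V=4.1351 continue  boundary S*=-
step 1: (k=1,j=0): S=96.0457, (K−S)⁺=14.0543, hold=16.7572 ⇒ V=16.7572 continue | (k=1,j=1): S=113.7202, (K−S)⁺=0.0000, hold=7.6598 ⇒ V=7.6598 continue  boundary S*=-
step 0: (k=0,j=0): S=104.5100, (K−S)⁺=5.5900, hold=12.1505 ⇒ V=12.1505 continue  boundary S*=-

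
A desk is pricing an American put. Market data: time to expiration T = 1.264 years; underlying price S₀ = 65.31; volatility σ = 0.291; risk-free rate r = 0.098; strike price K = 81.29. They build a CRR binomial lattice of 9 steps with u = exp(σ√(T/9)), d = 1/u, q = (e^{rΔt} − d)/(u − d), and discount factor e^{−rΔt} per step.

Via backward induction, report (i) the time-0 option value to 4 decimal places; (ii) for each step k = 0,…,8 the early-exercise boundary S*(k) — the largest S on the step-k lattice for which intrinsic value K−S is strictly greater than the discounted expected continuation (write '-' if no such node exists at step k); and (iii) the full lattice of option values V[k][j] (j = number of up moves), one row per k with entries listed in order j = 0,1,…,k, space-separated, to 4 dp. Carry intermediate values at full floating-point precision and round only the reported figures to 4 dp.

Δt=0.14044, u=1.11522, d=0.89668, q=0.53618, disc=e^(-rΔt)=0.98633
k=9 terminal: V=max(K-S,0) → 56.8150 50.8499 43.4309 34.2038 22.7278 8.4547 0.0000 0.0000 0.0000 0.0000
k=8: j=0 S=27.2951 intr=53.9949 cont=52.8838 V=53.9949[EX]; j=1 S=33.9475 intr=47.3425 cont=46.2313 V=47.3425[EX]; j=2 S=42.2213 intr=39.0687 cont=37.9575 V=39.0687[EX]; j=3 S=52.5117 intr=28.7783 cont=27.6672 V=28.7783[EX]; j=4 S=65.3100 intr=15.9800 cont=14.8688 V=15.9800[EX]; j=5 S=81.2276 intr=0.0624 cont=3.8679 V=3.8679[hold]; j=6 S=101.0247 intr=0.0000 cont=0.0000 V=0.0000[hold]; j=7 S=125.6468 intr=0.0000 cont=0.0000 V=0.0000[hold]; j=8 S=156.2699 intr=0.0000 cont=0.0000 V=0.0000[hold]  S*(8)=65.3100
k=7: j=0 S=30.4401 intr=50.8499 cont=49.7387 V=50.8499[EX]; j=1 S=37.8591 intr=43.4309 cont=42.3198 V=43.4309[EX]; j=2 S=47.0862 intr=34.2038 cont=33.0926 V=34.2038[EX]; j=3 S=58.5622 intr=22.7278 cont=21.6166 V=22.7278[EX]; j=4 S=72.8353 intr=8.4547 cont=9.3561 V=9.3561[hold]; j=5 S=90.5869 intr=0.0000 cont=1.7695 V=1.7695[hold]; j=6 S=112.6651 intr=0.0000 cont=0.0000 V=0.0000[hold]; j=7 S=140.1243 intr=0.0000 cont=0.0000 V=0.0000[hold]  S*(7)=58.5622
k=6: j=0 S=33.9475 intr=47.3425 cont=46.2313 V=47.3425[EX]; j=1 S=42.2213 intr=39.0687 cont=37.9575 V=39.0687[EX]; j=2 S=52.5117 intr=28.7783 cont=27.6672 V=28.7783[EX]; j=3 S=65.3100 intr=15.9800 cont=15.3455 V=15.9800[EX]; j=4 S=81.2276 intr=0.0624 cont=5.2160 V=5.2160[hold]; j=5 S=101.0247 intr=0.0000 cont=0.8095 V=0.8095[hold]; j=6 S=125.6468 intr=0.0000 cont=0.0000 V=0.0000[hold]  S*(6)=65.3100
k=5: j=0 S=37.8591 intr=43.4309 cont=42.3198 V=43.4309[EX]; j=1 S=47.0862 intr=34.2038 cont=33.0926 V=34.2038[EX]; j=2 S=58.5622 intr=22.7278 cont=21.6166 V=22.7278[EX]; j=3 S=72.8353 intr=8.4547 cont=10.0691 V=10.0691[hold]; j=4 S=90.5869 intr=0.0000 cont=2.8144 V=2.8144[hold]; j=5 S=112.6651 intr=0.0000 cont=0.3703 V=0.3703[hold]  S*(5)=58.5622
k=4: j=0 S=42.2213 intr=39.0687 cont=37.9575 V=39.0687[EX]; j=1 S=52.5117 intr=28.7783 cont=27.6672 V=28.7783[EX]; j=2 S=65.3100 intr=15.9800 cont=15.7226 V=15.9800[EX]; j=3 S=81.2276 intr=0.0624 cont=6.0948 V=6.0948[hold]; j=4 S=101.0247 intr=0.0000 cont=1.4834 V=1.4834[hold]  S*(4)=65.3100
k=3: j=0 S=47.0862 intr=34.2038 cont=33.0926 V=34.2038[EX]; j=1 S=58.5622 intr=22.7278 cont=21.6166 V=22.7278[EX]; j=2 S=72.8353 intr=8.4547 cont=10.5338 V=10.5338[hold]; j=3 S=90.5869 intr=0.0000 cont=3.5727 V=3.5727[hold]  S*(3)=58.5622
k=2: j=0 S=52.5117 intr=28.7783 cont=27.6672 V=28.7783[EX]; j=1 S=65.3100 intr=15.9800 cont=15.9683 V=15.9800[EX]; j=2 S=81.2276 intr=0.0624 cont=6.7085 V=6.7085[hold]  S*(2)=65.3100
k=1: j=0 S=58.5622 intr=22.7278 cont=21.6166 V=22.7278[EX]; j=1 S=72.8353 intr=8.4547 cont=10.8583 V=10.8583[hold]  S*(1)=58.5622
k=0: j=0 S=65.3100 intr=15.9800 cont=16.1400 V=16.1400[hold]  S*(0)=-

price = 16.1400
boundary = - 58.5622 65.3100 58.5622 65.3100 58.5622 65.3100 58.5622 65.3100
tree:
16.1400
22.7278 10.8583
28.7783 15.9800 6.7085
34.2038 22.7278 10.5338 3.5727
39.0687 28.7783 15.9800 6.0948 1.4834
43.4309 34.2038 22.7278 10.0691 2.8144 0.3703
47.3425 39.0687 28.7783 15.9800 5.2160 0.8095 0.0000
50.8499 43.4309 34.2038 22.7278 9.3561 1.7695 0.0000 0.0000
53.9949 47.3425 39.0687 28.7783 15.9800 3.8679 0.0000 0.0000 0.0000
56.8150 50.8499 43.4309 34.2038 22.7278 8.4547 0.0000 0.0000 0.0000 0.0000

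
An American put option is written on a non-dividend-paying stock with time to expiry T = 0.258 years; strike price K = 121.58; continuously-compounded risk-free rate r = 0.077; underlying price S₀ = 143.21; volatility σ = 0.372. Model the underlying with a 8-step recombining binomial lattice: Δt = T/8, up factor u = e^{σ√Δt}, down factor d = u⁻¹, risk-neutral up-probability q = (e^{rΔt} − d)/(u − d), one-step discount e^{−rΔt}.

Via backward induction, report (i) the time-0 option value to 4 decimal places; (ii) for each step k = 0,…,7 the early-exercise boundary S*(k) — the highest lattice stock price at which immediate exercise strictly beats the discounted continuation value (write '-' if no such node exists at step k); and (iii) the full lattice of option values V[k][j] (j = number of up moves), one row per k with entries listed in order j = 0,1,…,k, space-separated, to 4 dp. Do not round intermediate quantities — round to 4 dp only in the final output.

Δt=0.03225, u=1.06909, d=0.93538, q=0.50190, disc=e^(-rΔt)=0.99752
k=8 terminal: V=max(K-S,0) → 37.6592 25.6630 11.9520 0.0000 0.0000 0.0000 0.0000 0.0000 0.0000
k=7: j=0 S=89.7186 intr=31.8614 cont=31.5598 V=31.8614[EX]; j=1 S=102.5436 intr=19.0364 cont=18.7349 V=19.0364[EX]; j=2 S=117.2018 intr=4.3782 cont=5.9385 V=5.9385[hold]; j=3 S=133.9554 intr=0.0000 cont=0.0000 V=0.0000[hold]; j=4 S=153.1039 intr=0.0000 cont=0.0000 V=0.0000[hold]; j=5 S=174.9896 intr=0.0000 cont=0.0000 V=0.0000[hold]; j=6 S=200.0038 intr=0.0000 cont=0.0000 V=0.0000[hold]; j=7 S=228.5936 intr=0.0000 cont=0.0000 V=0.0000[hold]  S*(7)=102.5436
k=6: j=0 S=95.9170 intr=25.6630 cont=25.3615 V=25.6630[EX]; j=1 S=109.6280 intr=11.9520 cont=12.4317 V=12.4317[hold]; j=2 S=125.2989 intr=0.0000 cont=2.9506 V=2.9506[hold]; j=3 S=143.2100 intr=0.0000 cont=0.0000 V=0.0000[hold]; j=4 S=163.6814 intr=0.0000 cont=0.0000 V=0.0000[hold]; j=5 S=187.0791 intr=0.0000 cont=0.0000 V=0.0000[hold]; j=6 S=213.8214 intr=0.0000 cont=0.0000 V=0.0000[hold]  S*(6)=95.9170
k=5: j=0 S=102.5436 intr=19.0364 cont=18.9750 V=19.0364[EX]; j=1 S=117.2018 intr=4.3782 cont=7.6541 V=7.6541[hold]; j=2 S=133.9554 intr=0.0000 cont=1.4661 V=1.4661[hold]; j=3 S=153.1039 intr=0.0000 cont=0.0000 V=0.0000[hold]; j=4 S=174.9896 intr=0.0000 cont=0.0000 V=0.0000[hold]; j=5 S=200.0038 intr=0.0000 cont=0.0000 V=0.0000[hold]  S*(5)=102.5436
k=4: j=0 S=109.6280 intr=11.9520 cont=13.2906 V=13.2906[hold]; j=1 S=125.2989 intr=0.0000 cont=4.5371 V=4.5371[hold]; j=2 S=143.2100 intr=0.0000 cont=0.7284 V=0.7284[hold]; j=3 S=163.6814 intr=0.0000 cont=0.0000 V=0.0000[hold]; j=4 S=187.0791 intr=0.0000 cont=0.0000 V=0.0000[hold]  S*(4)=-
k=3: j=0 S=117.2018 intr=4.3782 cont=8.8751 V=8.8751[hold]; j=1 S=133.9554 intr=0.0000 cont=2.6190 V=2.6190[hold]; j=2 S=153.1039 intr=0.0000 cont=0.3619 V=0.3619[hold]; j=3 S=174.9896 intr=0.0000 cont=0.0000 V=0.0000[hold]  S*(3)=-
k=2: j=0 S=125.2989 intr=0.0000 cont=5.7209 V=5.7209[hold]; j=1 S=143.2100 intr=0.0000 cont=1.4825 V=1.4825[hold]; j=2 S=163.6814 intr=0.0000 cont=0.1798 V=0.1798[hold]  S*(2)=-
k=1: j=0 S=133.9554 intr=0.0000 cont=3.5848 V=3.5848[hold]; j=1 S=153.1039 intr=0.0000 cont=0.8266 V=0.8266[hold]  S*(1)=-
k=0: j=0 S=143.2100 intr=0.0000 cont=2.1950 V=2.1950[hold]  S*(0)=-

price = 2.1950
boundary = - - - - - 102.5436 95.9170 102.5436
tree:
2.1950
3.5848 0.8266
5.7209 1.4825 0.1798
8.8751 2.6190 0.3619 0.0000
13.2906 4.5371 0.7284 0.0000 0.0000
19.0364 7.6541 1.4661 0.0000 0.0000 0.0000
25.6630 12.4317 2.9506 0.0000 0.0000 0.0000 0.0000
31.8614 19.0364 5.9385 0.0000 0.0000 0.0000 0.0000 0.0000
37.6592 25.6630 11.9520 0.0000 0.0000 0.0000 0.0000 0.0000 0.0000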